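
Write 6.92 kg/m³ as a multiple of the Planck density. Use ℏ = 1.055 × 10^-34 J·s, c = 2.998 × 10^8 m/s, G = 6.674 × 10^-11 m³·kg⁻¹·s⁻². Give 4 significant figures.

Planck density: ρ_P = c⁵/(ℏG²) = 5.154 × 10^96 kg/m³.
6.92 / 5.154 × 10^96 = 1.343 × 10^-96

1.343 × 10^-96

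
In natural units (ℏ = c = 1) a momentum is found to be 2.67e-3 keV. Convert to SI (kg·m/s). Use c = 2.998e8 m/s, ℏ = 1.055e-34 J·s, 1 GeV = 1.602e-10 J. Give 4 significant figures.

1.427e-27 kg·m/s

Momentum is [E]/c; divide by c.
1 GeV → 1/c × (1 GeV in J) = 5.344e-19 kg·m/s.
Convert the energy scale: 2.67e-3 keV = 2.67e-9 GeV.
Result: 2.67e-9 × 5.344e-19 = 1.427e-27 kg·m/s.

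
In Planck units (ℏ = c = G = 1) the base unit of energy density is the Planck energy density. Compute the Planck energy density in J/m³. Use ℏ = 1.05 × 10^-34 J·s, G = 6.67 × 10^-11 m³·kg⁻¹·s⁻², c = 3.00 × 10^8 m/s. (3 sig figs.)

u_P = c⁷/(ℏG²)
  = 2.19 × 10^59 / 4.67 × 10^-55
  = 4.68 × 10^113 J/m³

4.68 × 10^113 J/m³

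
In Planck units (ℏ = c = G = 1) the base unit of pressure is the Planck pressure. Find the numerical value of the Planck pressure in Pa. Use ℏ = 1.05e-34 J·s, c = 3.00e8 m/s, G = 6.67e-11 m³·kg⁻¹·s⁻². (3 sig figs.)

4.68e113 Pa

p_P = c⁷/(ℏG²)
  = 2.19e59 / 4.67e-55
  = 4.68e113 Pa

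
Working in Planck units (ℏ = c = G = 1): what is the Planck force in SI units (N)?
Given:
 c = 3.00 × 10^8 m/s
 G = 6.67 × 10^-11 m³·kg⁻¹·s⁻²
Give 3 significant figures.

1.21 × 10^44 N

From ℏ = c = G = 1 the force scale is F_P = c⁴/G.
  = 8.10 × 10^33 / 6.67 × 10^-11
  = 1.21 × 10^44 N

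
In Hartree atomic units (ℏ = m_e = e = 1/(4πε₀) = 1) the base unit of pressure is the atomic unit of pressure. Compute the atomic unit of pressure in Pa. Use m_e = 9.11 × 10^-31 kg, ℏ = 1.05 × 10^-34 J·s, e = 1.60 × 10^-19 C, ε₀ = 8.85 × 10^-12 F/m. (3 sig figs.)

P_au = E_h/a₀³ = m_e⁴e¹⁰/((4πε₀)⁵ℏ⁸)
E_h = 4.38 × 10^-18 J
a₀ = 5.26 × 10^-11 m
E_h/a₀³ = 3.01 × 10^13 Pa

3.01 × 10^13 Pa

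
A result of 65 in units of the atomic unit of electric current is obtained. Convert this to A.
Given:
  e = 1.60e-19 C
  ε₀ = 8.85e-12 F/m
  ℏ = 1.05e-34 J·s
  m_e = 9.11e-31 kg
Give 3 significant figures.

One atomic unit of electric current: I_au = e E_h/ℏ = m_e e⁵/((4πε₀)²ℏ³) = 6.67e-3 A.
65 × 6.67e-3 A = 0.434 A

0.434 A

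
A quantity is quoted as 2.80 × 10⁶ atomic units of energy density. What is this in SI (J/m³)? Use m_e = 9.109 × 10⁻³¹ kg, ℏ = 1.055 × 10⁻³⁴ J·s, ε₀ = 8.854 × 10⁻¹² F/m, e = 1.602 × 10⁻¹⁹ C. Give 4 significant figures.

8.202 × 10¹⁹ J/m³

One atomic unit of energy density: u_au = E_h/a₀³ = m_e⁴e¹⁰/((4πε₀)⁵ℏ⁸) = 2.929 × 10¹³ J/m³.
2.80 × 10⁶ × 2.929 × 10¹³ J/m³ = 8.202 × 10¹⁹ J/m³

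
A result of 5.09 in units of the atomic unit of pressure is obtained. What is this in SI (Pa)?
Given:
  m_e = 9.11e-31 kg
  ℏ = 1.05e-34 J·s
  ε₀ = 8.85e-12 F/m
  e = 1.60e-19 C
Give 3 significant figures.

1.53e14 Pa

One atomic unit of pressure: P_au = E_h/a₀³ = m_e⁴e¹⁰/((4πε₀)⁵ℏ⁸) = 3.01e13 Pa.
5.09 × 3.01e13 Pa = 1.53e14 Pa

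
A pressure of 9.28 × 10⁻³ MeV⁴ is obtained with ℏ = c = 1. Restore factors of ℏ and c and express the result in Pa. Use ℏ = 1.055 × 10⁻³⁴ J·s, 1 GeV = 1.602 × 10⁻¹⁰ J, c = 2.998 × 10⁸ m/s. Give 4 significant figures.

1.932 × 10²³ Pa

Pressure is [E]/[L]³ = [E]⁴/(ℏc)³.
1 GeV⁴ → 1/(ℏc)³ × (1 GeV in J)⁴ = 2.082 × 10³⁷ Pa.
Convert the energy scale: 9.28 × 10⁻³ MeV⁴ = 9.28 × 10⁻¹⁵ GeV⁴.
Result: 9.28 × 10⁻¹⁵ × 2.082 × 10³⁷ = 1.932 × 10²³ Pa.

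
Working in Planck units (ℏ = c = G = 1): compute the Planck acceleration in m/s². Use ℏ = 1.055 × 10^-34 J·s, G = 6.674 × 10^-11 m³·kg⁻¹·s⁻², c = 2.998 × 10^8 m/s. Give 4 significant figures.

The unique combination of the constants set to 1 with dimensions of acceleration is a_P = √(c⁷/(ℏG)).
  = √(3.092 × 10^103)
  = 5.560 × 10^51 m/s²

5.560 × 10^51 m/s²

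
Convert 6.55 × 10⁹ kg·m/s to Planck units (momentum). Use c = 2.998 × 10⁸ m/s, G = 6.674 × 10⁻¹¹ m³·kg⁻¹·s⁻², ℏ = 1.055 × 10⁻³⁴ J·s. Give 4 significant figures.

Planck momentum: p_P = √(ℏc³/G) = 6.527 kg·m/s.
6.55 × 10⁹ / 6.527 = 1.004 × 10⁹

1.004 × 10⁹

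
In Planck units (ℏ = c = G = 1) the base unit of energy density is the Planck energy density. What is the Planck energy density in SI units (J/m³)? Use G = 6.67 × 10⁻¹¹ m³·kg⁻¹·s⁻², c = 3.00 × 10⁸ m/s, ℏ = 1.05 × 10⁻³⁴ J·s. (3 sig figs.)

4.68 × 10¹¹³ J/m³

u_P = c⁷/(ℏG²)
  = 2.19 × 10⁵⁹ / 4.67 × 10⁻⁵⁵
  = 4.68 × 10¹¹³ J/m³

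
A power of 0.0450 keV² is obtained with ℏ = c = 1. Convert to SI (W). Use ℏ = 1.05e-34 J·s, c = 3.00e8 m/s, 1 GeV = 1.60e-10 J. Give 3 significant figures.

11 W

Power is [E]/[T] = [E]²/ℏ.
1 GeV² → 1/ℏ × (1 GeV in J)² = 2.44e14 W.
Convert the energy scale: 0.0450 keV² = 4.50e-14 GeV².
Result: 4.50e-14 × 2.44e14 = 11 W.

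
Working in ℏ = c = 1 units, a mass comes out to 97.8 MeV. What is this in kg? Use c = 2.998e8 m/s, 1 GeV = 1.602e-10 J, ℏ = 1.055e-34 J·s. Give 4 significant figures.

Mass is [E]/c²; divide by c².
1 GeV → 1/c² × (1 GeV in J) = 1.782e-27 kg.
Convert the energy scale: 97.8 MeV = 0.0978 GeV.
Result: 0.0978 × 1.782e-27 = 1.743e-28 kg.

1.743e-28 kg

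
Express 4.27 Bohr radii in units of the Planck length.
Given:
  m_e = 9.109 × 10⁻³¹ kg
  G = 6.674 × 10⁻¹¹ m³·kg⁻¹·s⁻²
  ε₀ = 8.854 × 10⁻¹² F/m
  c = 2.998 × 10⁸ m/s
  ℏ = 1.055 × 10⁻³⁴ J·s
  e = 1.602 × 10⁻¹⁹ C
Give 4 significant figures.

Bohr radius: a₀ = 4πε₀ℏ²/(m_e e²) = 5.297 × 10⁻¹¹ m
Planck length: ℓ_P = √(ℏG/c³) = 1.616 × 10⁻³⁵ m
4.27 × 5.297 × 10⁻¹¹ / 1.616 × 10⁻³⁵ = 1.399 × 10²⁵

1.399 × 10²⁵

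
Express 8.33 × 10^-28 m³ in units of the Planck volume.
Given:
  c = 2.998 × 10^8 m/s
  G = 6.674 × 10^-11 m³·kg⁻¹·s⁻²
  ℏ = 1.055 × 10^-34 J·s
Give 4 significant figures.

Planck volume: V_P = (ℏG/c³)^(3/2) = 4.224 × 10^-105 m³.
8.33 × 10^-28 / 4.224 × 10^-105 = 1.972 × 10^77

1.972 × 10^77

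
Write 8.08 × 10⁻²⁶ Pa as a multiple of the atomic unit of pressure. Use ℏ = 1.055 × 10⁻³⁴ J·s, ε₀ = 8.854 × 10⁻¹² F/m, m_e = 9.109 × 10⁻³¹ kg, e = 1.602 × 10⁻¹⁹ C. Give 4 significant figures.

atomic unit of pressure: P_au = E_h/a₀³ = m_e⁴e¹⁰/((4πε₀)⁵ℏ⁸) = 2.929 × 10¹³ Pa.
8.08 × 10⁻²⁶ / 2.929 × 10¹³ = 2.758 × 10⁻³⁹

2.758 × 10⁻³⁹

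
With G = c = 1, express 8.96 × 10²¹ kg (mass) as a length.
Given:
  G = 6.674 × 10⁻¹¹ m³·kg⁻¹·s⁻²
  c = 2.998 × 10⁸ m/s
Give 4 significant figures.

In G = c = 1 units mass has dimensions of length; the conversion factor is G/c².
8.96 × 10²¹ kg × (G/c²) = 6.653 × 10⁻⁶ m

6.653 × 10⁻⁶ m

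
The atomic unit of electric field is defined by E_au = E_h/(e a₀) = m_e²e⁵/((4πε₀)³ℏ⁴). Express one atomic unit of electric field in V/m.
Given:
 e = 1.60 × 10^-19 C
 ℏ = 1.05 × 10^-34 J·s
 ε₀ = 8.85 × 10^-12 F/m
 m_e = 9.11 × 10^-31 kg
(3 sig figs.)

E_au = E_h/(e a₀) = m_e²e⁵/((4πε₀)³ℏ⁴)
E_h = 4.38 × 10^-18 J
a₀ = 5.26 × 10^-11 m
E_h/(e·a₀) = 5.20 × 10^11 V/m

5.20 × 10^11 V/m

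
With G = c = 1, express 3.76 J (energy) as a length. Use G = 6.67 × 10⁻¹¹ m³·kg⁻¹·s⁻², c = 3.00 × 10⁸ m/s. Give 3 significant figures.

3.10 × 10⁻⁴⁴ m

Energy → length via G/c⁴.
3.76 J × (G/c⁴) = 3.10 × 10⁻⁴⁴ m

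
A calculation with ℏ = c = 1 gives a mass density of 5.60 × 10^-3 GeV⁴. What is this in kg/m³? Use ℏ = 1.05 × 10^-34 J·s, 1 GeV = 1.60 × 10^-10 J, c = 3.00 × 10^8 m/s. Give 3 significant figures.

1.30 × 10^18 kg/m³

Mass density is [E]/(c²[L]³) = [E]⁴/(ℏ³c⁵).
1 GeV⁴ → 1/(ℏ³c⁵) × (1 GeV in J)⁴ = 2.33 × 10^20 kg/m³.
Result: 5.60 × 10^-3 × 2.33 × 10^20 = 1.30 × 10^18 kg/m³.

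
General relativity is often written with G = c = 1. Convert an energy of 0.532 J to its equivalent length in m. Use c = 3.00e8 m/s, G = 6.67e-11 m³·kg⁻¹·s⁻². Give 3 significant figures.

Energy → length via G/c⁴.
0.532 J × (G/c⁴) = 4.38e-45 m

4.38e-45 m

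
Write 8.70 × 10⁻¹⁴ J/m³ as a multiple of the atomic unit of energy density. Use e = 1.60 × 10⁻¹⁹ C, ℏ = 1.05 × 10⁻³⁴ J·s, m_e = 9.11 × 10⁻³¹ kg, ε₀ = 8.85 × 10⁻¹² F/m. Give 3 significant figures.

atomic unit of energy density: u_au = E_h/a₀³ = m_e⁴e¹⁰/((4πε₀)⁵ℏ⁸) = 3.01 × 10¹³ J/m³.
8.70 × 10⁻¹⁴ / 3.01 × 10¹³ = 2.89 × 10⁻²⁷

2.89 × 10⁻²⁷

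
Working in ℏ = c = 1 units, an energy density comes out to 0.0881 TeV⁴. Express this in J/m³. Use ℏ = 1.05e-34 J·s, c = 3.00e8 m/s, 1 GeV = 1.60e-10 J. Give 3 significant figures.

1.85e48 J/m³

[E]/[L]³ = [E]⁴/(ℏc)³; restore (ℏc)⁻³.
1 GeV⁴ → 1/(ℏc)³ × (1 GeV in J)⁴ = 2.10e37 J/m³.
Convert the energy scale: 0.0881 TeV⁴ = 8.81e10 GeV⁴.
Result: 8.81e10 × 2.10e37 = 1.85e48 J/m³.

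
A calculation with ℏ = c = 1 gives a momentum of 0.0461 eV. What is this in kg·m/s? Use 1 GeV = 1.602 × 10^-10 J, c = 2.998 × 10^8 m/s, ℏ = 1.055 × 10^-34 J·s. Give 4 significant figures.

Momentum is [E]/c; divide by c.
1 GeV → 1/c × (1 GeV in J) = 5.344 × 10^-19 kg·m/s.
Convert the energy scale: 0.0461 eV = 4.61 × 10^-11 GeV.
Result: 4.61 × 10^-11 × 5.344 × 10^-19 = 2.463 × 10^-29 kg·m/s.

2.463 × 10^-29 kg·m/s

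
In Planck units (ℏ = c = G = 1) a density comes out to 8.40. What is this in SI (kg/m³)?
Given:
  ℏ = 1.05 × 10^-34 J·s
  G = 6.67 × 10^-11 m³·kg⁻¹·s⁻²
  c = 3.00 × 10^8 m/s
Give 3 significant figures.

One Planck density: ρ_P = c⁵/(ℏG²) = 5.20 × 10^96 kg/m³.
8.40 × 5.20 × 10^96 kg/m³ = 4.37 × 10^97 kg/m³

4.37 × 10^97 kg/m³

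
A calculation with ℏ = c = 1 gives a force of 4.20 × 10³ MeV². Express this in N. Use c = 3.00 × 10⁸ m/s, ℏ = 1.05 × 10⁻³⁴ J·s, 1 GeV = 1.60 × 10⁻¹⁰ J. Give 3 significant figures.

3.41 × 10³ N

Force is [E]/[L] = [E]²/(ℏc); restore (ℏc)⁻¹.
1 GeV² → 1/(ℏc) × (1 GeV in J)² = 8.13 × 10⁵ N.
Convert the energy scale: 4.20 × 10³ MeV² = 4.20 × 10⁻³ GeV².
Result: 4.20 × 10⁻³ × 8.13 × 10⁵ = 3.41 × 10³ N.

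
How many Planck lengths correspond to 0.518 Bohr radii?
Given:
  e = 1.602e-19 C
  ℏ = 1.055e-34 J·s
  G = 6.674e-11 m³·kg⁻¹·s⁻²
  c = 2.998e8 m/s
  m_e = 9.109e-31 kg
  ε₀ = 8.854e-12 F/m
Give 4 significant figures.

1.698e24

Bohr radius: a₀ = 4πε₀ℏ²/(m_e e²) = 5.297e-11 m
Planck length: ℓ_P = √(ℏG/c³) = 1.616e-35 m
0.518 × 5.297e-11 / 1.616e-35 = 1.698e24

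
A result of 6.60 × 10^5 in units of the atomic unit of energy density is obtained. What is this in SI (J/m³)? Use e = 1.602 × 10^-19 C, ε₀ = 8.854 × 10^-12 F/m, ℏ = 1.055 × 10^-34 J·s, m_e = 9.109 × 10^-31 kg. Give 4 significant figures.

One atomic unit of energy density: u_au = E_h/a₀³ = m_e⁴e¹⁰/((4πε₀)⁵ℏ⁸) = 2.929 × 10^13 J/m³.
6.60 × 10^5 × 2.929 × 10^13 J/m³ = 1.933 × 10^19 J/m³

1.933 × 10^19 J/m³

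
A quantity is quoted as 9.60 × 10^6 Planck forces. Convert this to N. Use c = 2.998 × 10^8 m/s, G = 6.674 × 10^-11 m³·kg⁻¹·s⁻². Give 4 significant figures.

1.162 × 10^51 N

One Planck force: F_P = c⁴/G = 1.210 × 10^44 N.
9.60 × 10^6 × 1.210 × 10^44 N = 1.162 × 10^51 N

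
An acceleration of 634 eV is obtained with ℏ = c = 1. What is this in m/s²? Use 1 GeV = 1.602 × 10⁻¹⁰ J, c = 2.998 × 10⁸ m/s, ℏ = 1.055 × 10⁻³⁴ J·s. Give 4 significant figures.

2.886 × 10²⁶ m/s²

Acceleration is [L]/[T]² = c·[E]/ℏ.
1 GeV → c/ℏ × (1 GeV in J) = 4.552 × 10³² m/s².
Convert the energy scale: 634 eV = 6.34 × 10⁻⁷ GeV.
Result: 6.34 × 10⁻⁷ × 4.552 × 10³² = 2.886 × 10²⁶ m/s².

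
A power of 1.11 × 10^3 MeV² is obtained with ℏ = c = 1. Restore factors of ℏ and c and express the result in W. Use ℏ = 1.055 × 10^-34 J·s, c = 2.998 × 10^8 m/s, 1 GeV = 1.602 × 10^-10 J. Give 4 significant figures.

Power is [E]/[T] = [E]²/ℏ.
1 GeV² → 1/ℏ × (1 GeV in J)² = 2.433 × 10^14 W.
Convert the energy scale: 1.11 × 10^3 MeV² = 1.11 × 10^-3 GeV².
Result: 1.11 × 10^-3 × 2.433 × 10^14 = 2.700 × 10^11 W.

2.700 × 10^11 W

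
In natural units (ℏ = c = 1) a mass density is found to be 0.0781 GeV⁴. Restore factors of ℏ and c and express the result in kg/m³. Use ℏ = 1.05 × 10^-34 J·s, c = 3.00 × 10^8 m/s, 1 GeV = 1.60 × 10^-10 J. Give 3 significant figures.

1.82 × 10^19 kg/m³

Mass density is [E]/(c²[L]³) = [E]⁴/(ℏ³c⁵).
1 GeV⁴ → 1/(ℏ³c⁵) × (1 GeV in J)⁴ = 2.33 × 10^20 kg/m³.
Result: 0.0781 × 2.33 × 10^20 = 1.82 × 10^19 kg/m³.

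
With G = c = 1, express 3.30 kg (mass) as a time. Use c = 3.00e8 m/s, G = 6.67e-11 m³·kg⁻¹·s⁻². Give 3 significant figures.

8.15e-36 s

Mass → time via G/c³.
3.30 kg × (G/c³) = 8.15e-36 s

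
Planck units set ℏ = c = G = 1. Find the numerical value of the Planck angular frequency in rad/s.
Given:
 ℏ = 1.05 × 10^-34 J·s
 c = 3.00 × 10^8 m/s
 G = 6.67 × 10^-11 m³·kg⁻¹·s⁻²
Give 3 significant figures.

1.86 × 10^43 rad/s

From ℏ = c = G = 1 the angular frequency scale is ω_P = √(c⁵/(ℏG)).
  = √(3.47 × 10^86)
  = 1.86 × 10^43 rad/s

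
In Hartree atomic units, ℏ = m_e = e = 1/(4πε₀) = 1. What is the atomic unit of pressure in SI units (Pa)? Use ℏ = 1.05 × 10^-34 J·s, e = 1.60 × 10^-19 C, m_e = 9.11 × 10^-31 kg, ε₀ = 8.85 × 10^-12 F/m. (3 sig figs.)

From ℏ = m_e = e = 1/(4πε₀) = 1 the pressure scale is P_au = E_h/a₀³ = m_e⁴e¹⁰/((4πε₀)⁵ℏ⁸).
E_h = 4.38 × 10^-18 J
a₀ = 5.26 × 10^-11 m
E_h/a₀³ = 3.01 × 10^13 Pa

3.01 × 10^13 Pa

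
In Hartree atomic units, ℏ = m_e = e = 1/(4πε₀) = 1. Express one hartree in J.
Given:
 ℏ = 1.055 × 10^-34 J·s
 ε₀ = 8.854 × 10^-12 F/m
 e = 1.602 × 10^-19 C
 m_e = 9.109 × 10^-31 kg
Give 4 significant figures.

4.354 × 10^-18 J

Dimensional analysis gives E_h = m_e e⁴/(4πε₀ℏ)².
  = 6.000 × 10^-106 / 1.378 × 10^-88
  = 4.354 × 10^-18 J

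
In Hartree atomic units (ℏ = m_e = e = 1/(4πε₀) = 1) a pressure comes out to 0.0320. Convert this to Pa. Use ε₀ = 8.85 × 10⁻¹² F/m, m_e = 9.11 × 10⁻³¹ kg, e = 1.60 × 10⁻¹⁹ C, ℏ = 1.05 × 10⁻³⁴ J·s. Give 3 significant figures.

9.64 × 10¹¹ Pa

One atomic unit of pressure: P_au = E_h/a₀³ = m_e⁴e¹⁰/((4πε₀)⁵ℏ⁸) = 3.01 × 10¹³ Pa.
0.0320 × 3.01 × 10¹³ Pa = 9.64 × 10¹¹ Pa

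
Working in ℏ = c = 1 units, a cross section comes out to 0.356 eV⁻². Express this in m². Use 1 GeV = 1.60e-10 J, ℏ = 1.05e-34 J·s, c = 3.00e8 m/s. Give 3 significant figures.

Area is [L]² = [E]⁻²·(ℏc)²; restore (ℏc)².
1 GeV⁻² → (ℏc)² × (1 GeV in J)⁻² = 3.88e-32 m².
Convert the energy scale: 0.356 eV⁻² = 3.56e17 GeV⁻².
Result: 3.56e17 × 3.88e-32 = 1.38e-14 m².

1.38e-14 m²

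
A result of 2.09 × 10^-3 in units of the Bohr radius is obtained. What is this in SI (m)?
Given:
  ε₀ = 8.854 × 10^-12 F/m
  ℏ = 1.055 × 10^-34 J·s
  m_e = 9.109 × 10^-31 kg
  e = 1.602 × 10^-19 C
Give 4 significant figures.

1.107 × 10^-13 m

One Bohr radius: a₀ = 4πε₀ℏ²/(m_e e²) = 5.297 × 10^-11 m.
2.09 × 10^-3 × 5.297 × 10^-11 m = 1.107 × 10^-13 m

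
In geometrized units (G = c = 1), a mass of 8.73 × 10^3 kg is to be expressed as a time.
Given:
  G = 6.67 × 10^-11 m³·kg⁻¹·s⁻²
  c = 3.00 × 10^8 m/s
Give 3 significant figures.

2.16 × 10^-32 s

Mass → time via G/c³.
8.73 × 10^3 kg × (G/c³) = 2.16 × 10^-32 s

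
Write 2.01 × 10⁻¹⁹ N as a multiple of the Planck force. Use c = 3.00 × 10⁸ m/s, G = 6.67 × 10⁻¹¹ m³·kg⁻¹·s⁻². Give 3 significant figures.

1.66 × 10⁻⁶³

Planck force: F_P = c⁴/G = 1.21 × 10⁴⁴ N.
2.01 × 10⁻¹⁹ / 1.21 × 10⁴⁴ = 1.66 × 10⁻⁶³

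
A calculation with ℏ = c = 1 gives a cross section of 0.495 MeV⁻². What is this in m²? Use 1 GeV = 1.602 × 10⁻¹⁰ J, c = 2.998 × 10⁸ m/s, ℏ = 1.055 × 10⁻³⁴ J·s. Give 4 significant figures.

1.930 × 10⁻²⁶ m²

Area is [L]² = [E]⁻²·(ℏc)²; restore (ℏc)².
1 GeV⁻² → (ℏc)² × (1 GeV in J)⁻² = 3.898 × 10⁻³² m².
Convert the energy scale: 0.495 MeV⁻² = 4.95 × 10⁵ GeV⁻².
Result: 4.95 × 10⁵ × 3.898 × 10⁻³² = 1.930 × 10⁻²⁶ m².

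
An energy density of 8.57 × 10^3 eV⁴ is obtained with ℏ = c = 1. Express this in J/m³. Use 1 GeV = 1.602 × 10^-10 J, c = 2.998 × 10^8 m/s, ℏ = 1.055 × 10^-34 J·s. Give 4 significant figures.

[E]/[L]³ = [E]⁴/(ℏc)³; restore (ℏc)⁻³.
1 GeV⁴ → 1/(ℏc)³ × (1 GeV in J)⁴ = 2.082 × 10^37 J/m³.
Convert the energy scale: 8.57 × 10^3 eV⁴ = 8.57 × 10^-33 GeV⁴.
Result: 8.57 × 10^-33 × 2.082 × 10^37 = 1.784 × 10^5 J/m³.

1.784 × 10^5 J/m³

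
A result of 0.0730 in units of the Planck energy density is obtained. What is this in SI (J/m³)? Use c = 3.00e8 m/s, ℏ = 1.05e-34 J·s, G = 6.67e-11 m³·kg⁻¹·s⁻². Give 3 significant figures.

3.42e112 J/m³

One Planck energy density: u_P = c⁷/(ℏG²) = 4.68e113 J/m³.
0.0730 × 4.68e113 J/m³ = 3.42e112 J/m³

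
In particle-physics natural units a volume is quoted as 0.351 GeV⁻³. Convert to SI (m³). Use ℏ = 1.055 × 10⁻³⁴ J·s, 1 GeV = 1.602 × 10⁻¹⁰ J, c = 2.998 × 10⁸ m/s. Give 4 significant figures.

Volume is [L]³ = [E]⁻³·(ℏc)³.
1 GeV⁻³ → (ℏc)³ × (1 GeV in J)⁻³ = 7.696 × 10⁻⁴⁸ m³.
Result: 0.351 × 7.696 × 10⁻⁴⁸ = 2.701 × 10⁻⁴⁸ m³.

2.701 × 10⁻⁴⁸ m³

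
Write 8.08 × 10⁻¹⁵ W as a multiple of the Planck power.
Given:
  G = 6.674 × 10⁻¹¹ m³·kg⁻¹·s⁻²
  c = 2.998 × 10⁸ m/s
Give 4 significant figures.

2.227 × 10⁻⁶⁷

Planck power: P_P = c⁵/G = 3.629 × 10⁵² W.
8.08 × 10⁻¹⁵ / 3.629 × 10⁵² = 2.227 × 10⁻⁶⁷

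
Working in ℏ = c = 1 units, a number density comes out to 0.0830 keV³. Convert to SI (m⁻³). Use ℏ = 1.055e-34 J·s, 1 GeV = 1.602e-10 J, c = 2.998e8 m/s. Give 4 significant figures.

Number density is [L]⁻³ = [E]³/(ℏc)³.
1 GeV³ → 1/(ℏc)³ × (1 GeV in J)³ = 1.299e47 m⁻³.
Convert the energy scale: 0.0830 keV³ = 8.30e-20 GeV³.
Result: 8.30e-20 × 1.299e47 = 1.078e28 m⁻³.

1.078e28 m⁻³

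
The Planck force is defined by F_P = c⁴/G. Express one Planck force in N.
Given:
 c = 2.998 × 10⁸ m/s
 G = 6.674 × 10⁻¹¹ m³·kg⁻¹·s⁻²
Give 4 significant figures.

1.210 × 10⁴⁴ N

F_P = c⁴/G
  = 8.078 × 10³³ / 6.674 × 10⁻¹¹
  = 1.210 × 10⁴⁴ N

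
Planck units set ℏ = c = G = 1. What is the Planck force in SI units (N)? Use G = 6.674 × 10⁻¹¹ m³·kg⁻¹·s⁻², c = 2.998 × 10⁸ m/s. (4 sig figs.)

From ℏ = c = G = 1 the force scale is F_P = c⁴/G.
  = 8.078 × 10³³ / 6.674 × 10⁻¹¹
  = 1.210 × 10⁴⁴ N

1.210 × 10⁴⁴ N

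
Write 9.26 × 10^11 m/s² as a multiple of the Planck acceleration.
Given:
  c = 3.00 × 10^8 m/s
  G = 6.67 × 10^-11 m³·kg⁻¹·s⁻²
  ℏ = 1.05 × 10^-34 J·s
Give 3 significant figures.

Planck acceleration: a_P = √(c⁷/(ℏG)) = 5.59 × 10^51 m/s².
9.26 × 10^11 / 5.59 × 10^51 = 1.66 × 10^-40

1.66 × 10^-40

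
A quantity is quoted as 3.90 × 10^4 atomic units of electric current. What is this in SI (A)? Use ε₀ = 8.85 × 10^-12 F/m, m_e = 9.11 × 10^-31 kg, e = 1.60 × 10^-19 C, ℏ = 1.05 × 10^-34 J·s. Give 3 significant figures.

260 A

One atomic unit of electric current: I_au = e E_h/ℏ = m_e e⁵/((4πε₀)²ℏ³) = 6.67 × 10^-3 A.
3.90 × 10^4 × 6.67 × 10^-3 A = 260 A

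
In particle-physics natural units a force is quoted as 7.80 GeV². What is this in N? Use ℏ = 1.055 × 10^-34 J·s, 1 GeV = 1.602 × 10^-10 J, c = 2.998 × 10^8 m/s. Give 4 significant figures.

Force is [E]/[L] = [E]²/(ℏc); restore (ℏc)⁻¹.
1 GeV² → 1/(ℏc) × (1 GeV in J)² = 8.114 × 10^5 N.
Result: 7.80 × 8.114 × 10^5 = 6.329 × 10^6 N.

6.329 × 10^6 N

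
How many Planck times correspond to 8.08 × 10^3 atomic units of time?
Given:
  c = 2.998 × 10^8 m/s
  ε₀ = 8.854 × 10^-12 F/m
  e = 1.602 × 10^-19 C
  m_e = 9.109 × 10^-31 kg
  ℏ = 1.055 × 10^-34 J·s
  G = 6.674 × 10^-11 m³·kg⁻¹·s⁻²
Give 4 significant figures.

3.631 × 10^30

atomic unit of time: τ_au = (4πε₀)²ℏ³/(m_e e⁴) = 2.423 × 10^-17 s
Planck time: t_P = √(ℏG/c⁵) = 5.392 × 10^-44 s
8.08 × 10^3 × 2.423 × 10^-17 / 5.392 × 10^-44 = 3.631 × 10^30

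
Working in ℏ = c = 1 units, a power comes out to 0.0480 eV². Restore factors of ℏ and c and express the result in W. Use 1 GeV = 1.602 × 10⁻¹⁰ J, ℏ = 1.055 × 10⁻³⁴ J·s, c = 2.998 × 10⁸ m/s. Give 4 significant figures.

Power is [E]/[T] = [E]²/ℏ.
1 GeV² → 1/ℏ × (1 GeV in J)² = 2.433 × 10¹⁴ W.
Convert the energy scale: 0.0480 eV² = 4.80 × 10⁻²⁰ GeV².
Result: 4.80 × 10⁻²⁰ × 2.433 × 10¹⁴ = 1.168 × 10⁻⁵ W.

1.168 × 10⁻⁵ W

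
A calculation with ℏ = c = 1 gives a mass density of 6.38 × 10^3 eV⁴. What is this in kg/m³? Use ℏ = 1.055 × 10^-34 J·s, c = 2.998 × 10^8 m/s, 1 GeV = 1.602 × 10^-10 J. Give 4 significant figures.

Mass density is [E]/(c²[L]³) = [E]⁴/(ℏ³c⁵).
1 GeV⁴ → 1/(ℏ³c⁵) × (1 GeV in J)⁴ = 2.316 × 10^20 kg/m³.
Convert the energy scale: 6.38 × 10^3 eV⁴ = 6.38 × 10^-33 GeV⁴.
Result: 6.38 × 10^-33 × 2.316 × 10^20 = 1.478 × 10^-12 kg/m³.

1.478 × 10^-12 kg/m³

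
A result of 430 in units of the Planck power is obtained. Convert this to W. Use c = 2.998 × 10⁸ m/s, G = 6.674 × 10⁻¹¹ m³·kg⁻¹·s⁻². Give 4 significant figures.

One Planck power: P_P = c⁵/G = 3.629 × 10⁵² W.
430 × 3.629 × 10⁵² W = 1.560 × 10⁵⁵ W

1.560 × 10⁵⁵ W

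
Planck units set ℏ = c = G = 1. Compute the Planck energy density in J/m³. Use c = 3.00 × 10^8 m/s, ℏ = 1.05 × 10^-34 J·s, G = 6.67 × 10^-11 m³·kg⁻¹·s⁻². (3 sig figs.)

The unique combination of the constants set to 1 with dimensions of energy density is u_P = c⁷/(ℏG²).
  = 2.19 × 10^59 / 4.67 × 10^-55
  = 4.68 × 10^113 J/m³

4.68 × 10^113 J/m³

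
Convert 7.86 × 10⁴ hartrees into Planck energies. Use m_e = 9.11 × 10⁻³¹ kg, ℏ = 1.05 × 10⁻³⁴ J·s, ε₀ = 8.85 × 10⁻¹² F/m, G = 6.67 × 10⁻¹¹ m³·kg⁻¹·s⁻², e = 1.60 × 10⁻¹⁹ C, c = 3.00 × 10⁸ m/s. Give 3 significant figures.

1.76 × 10⁻²²

hartree: E_h = m_e e⁴/(4πε₀ℏ)² = 4.38 × 10⁻¹⁸ J
Planck energy: E_P = √(ℏc⁵/G) = 1.96 × 10⁹ J
7.86 × 10⁴ × 4.38 × 10⁻¹⁸ / 1.96 × 10⁹ = 1.76 × 10⁻²²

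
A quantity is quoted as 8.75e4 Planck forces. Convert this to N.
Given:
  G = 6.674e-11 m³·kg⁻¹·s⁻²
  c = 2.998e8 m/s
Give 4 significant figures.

One Planck force: F_P = c⁴/G = 1.210e44 N.
8.75e4 × 1.210e44 N = 1.059e49 N

1.059e49 N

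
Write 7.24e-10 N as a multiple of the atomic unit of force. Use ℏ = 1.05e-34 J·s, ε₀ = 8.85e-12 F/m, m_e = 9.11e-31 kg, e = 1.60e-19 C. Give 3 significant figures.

8.69e-3

atomic unit of force: F_au = E_h/a₀ = m_e²e⁶/((4πε₀)³ℏ⁴) = 8.33e-8 N.
7.24e-10 / 8.33e-8 = 8.69e-3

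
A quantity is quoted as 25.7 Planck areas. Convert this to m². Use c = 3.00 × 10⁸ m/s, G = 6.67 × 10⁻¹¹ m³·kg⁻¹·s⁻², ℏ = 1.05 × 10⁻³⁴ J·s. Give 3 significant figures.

One Planck area: A_P = ℏG/c³ = 2.59 × 10⁻⁷⁰ m².
25.7 × 2.59 × 10⁻⁷⁰ m² = 6.67 × 10⁻⁶⁹ m²

6.67 × 10⁻⁶⁹ m²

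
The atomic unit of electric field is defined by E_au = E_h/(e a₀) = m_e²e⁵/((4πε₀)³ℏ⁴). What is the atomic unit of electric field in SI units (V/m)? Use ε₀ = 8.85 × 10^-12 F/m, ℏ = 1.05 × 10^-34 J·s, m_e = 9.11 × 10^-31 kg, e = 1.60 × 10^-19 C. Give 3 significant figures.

5.20 × 10^11 V/m

E_au = E_h/(e a₀) = m_e²e⁵/((4πε₀)³ℏ⁴)
E_h = 4.38 × 10^-18 J
a₀ = 5.26 × 10^-11 m
E_h/(e·a₀) = 5.20 × 10^11 V/m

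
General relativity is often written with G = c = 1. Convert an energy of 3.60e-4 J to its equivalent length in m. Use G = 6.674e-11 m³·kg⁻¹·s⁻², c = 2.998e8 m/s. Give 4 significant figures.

2.974e-48 m

Energy → length via G/c⁴.
3.60e-4 J × (G/c⁴) = 2.974e-48 m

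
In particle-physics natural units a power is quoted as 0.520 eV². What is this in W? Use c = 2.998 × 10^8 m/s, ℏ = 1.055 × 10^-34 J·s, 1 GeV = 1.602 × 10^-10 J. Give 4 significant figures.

Power is [E]/[T] = [E]²/ℏ.
1 GeV² → 1/ℏ × (1 GeV in J)² = 2.433 × 10^14 W.
Convert the energy scale: 0.520 eV² = 5.20 × 10^-19 GeV².
Result: 5.20 × 10^-19 × 2.433 × 10^14 = 1.265 × 10^-4 W.

1.265 × 10^-4 W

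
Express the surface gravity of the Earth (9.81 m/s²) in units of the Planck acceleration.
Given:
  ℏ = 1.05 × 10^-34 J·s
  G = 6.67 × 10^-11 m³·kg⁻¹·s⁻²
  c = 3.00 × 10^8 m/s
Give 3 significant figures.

1.76 × 10^-51

Planck acceleration: a_P = √(c⁷/(ℏG)) = 5.59 × 10^51 m/s².
9.81 / 5.59 × 10^51 = 1.76 × 10^-51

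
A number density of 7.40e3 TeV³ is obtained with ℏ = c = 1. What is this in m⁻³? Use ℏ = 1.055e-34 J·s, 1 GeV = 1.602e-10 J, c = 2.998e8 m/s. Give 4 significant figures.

Number density is [L]⁻³ = [E]³/(ℏc)³.
1 GeV³ → 1/(ℏc)³ × (1 GeV in J)³ = 1.299e47 m⁻³.
Convert the energy scale: 7.40e3 TeV³ = 7.40e12 GeV³.
Result: 7.40e12 × 1.299e47 = 9.615e59 m⁻³.

9.615e59 m⁻³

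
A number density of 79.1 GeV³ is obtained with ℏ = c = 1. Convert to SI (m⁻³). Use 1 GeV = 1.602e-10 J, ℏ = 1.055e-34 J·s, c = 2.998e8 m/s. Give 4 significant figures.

1.028e49 m⁻³

Number density is [L]⁻³ = [E]³/(ℏc)³.
1 GeV³ → 1/(ℏc)³ × (1 GeV in J)³ = 1.299e47 m⁻³.
Result: 79.1 × 1.299e47 = 1.028e49 m⁻³.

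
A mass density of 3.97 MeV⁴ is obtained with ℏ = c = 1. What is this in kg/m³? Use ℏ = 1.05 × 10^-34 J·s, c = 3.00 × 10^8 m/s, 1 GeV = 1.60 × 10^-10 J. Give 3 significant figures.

9.25 × 10^8 kg/m³

Mass density is [E]/(c²[L]³) = [E]⁴/(ℏ³c⁵).
1 GeV⁴ → 1/(ℏ³c⁵) × (1 GeV in J)⁴ = 2.33 × 10^20 kg/m³.
Convert the energy scale: 3.97 MeV⁴ = 3.97 × 10^-12 GeV⁴.
Result: 3.97 × 10^-12 × 2.33 × 10^20 = 9.25 × 10^8 kg/m³.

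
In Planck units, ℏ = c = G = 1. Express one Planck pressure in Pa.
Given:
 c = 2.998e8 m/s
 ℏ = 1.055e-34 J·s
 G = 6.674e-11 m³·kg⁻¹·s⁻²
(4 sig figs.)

Dimensional analysis gives p_P = c⁷/(ℏG²).
  = 2.177e59 / 4.699e-55
  = 4.632e113 Pa

4.632e113 Pa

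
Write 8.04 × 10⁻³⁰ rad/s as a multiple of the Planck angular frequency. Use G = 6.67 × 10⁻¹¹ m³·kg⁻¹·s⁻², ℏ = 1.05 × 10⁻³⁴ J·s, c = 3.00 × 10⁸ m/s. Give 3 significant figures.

4.32 × 10⁻⁷³

Planck angular frequency: ω_P = √(c⁵/(ℏG)) = 1.86 × 10⁴³ rad/s.
8.04 × 10⁻³⁰ / 1.86 × 10⁴³ = 4.32 × 10⁻⁷³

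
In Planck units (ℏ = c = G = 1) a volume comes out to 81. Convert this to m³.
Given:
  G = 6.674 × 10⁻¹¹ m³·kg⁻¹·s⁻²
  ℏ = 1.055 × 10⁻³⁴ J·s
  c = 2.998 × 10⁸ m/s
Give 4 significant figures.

One Planck volume: V_P = (ℏG/c³)^(3/2) = 4.224 × 10⁻¹⁰⁵ m³.
81 × 4.224 × 10⁻¹⁰⁵ m³ = 3.421 × 10⁻¹⁰³ m³

3.421 × 10⁻¹⁰³ m³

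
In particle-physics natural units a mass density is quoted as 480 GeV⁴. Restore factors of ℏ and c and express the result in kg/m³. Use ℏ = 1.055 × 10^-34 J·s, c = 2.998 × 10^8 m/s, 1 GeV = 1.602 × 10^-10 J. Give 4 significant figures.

1.112 × 10^23 kg/m³

Mass density is [E]/(c²[L]³) = [E]⁴/(ℏ³c⁵).
1 GeV⁴ → 1/(ℏ³c⁵) × (1 GeV in J)⁴ = 2.316 × 10^20 kg/m³.
Result: 480 × 2.316 × 10^20 = 1.112 × 10^23 kg/m³.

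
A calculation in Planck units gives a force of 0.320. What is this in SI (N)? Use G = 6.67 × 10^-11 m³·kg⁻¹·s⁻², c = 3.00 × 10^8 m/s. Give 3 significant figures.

3.89 × 10^43 N

One Planck force: F_P = c⁴/G = 1.21 × 10^44 N.
0.320 × 1.21 × 10^44 N = 3.89 × 10^43 N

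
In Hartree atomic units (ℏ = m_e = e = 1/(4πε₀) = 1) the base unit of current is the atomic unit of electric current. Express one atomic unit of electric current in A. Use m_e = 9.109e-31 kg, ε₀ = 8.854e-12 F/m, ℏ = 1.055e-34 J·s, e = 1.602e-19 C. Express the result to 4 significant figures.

6.612e-3 A

I_au = e E_h/ℏ = m_e e⁵/((4πε₀)²ℏ³)
E_h = 4.354e-18 J
e·E_h/ℏ = 6.612e-3 A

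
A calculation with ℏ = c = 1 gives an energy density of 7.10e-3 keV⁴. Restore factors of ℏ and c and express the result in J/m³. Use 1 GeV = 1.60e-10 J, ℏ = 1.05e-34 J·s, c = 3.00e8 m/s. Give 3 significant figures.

[E]/[L]³ = [E]⁴/(ℏc)³; restore (ℏc)⁻³.
1 GeV⁴ → 1/(ℏc)³ × (1 GeV in J)⁴ = 2.10e37 J/m³.
Convert the energy scale: 7.10e-3 keV⁴ = 7.10e-27 GeV⁴.
Result: 7.10e-27 × 2.10e37 = 1.49e11 J/m³.

1.49e11 J/m³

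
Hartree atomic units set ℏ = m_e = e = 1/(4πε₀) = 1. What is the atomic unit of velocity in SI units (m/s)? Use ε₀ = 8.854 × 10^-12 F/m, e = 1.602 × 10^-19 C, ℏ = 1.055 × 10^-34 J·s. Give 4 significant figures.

The unique combination of the constants set to 1 with dimensions of velocity is v_au = e²/(4πε₀ℏ).
  = 2.566 × 10^-38 / 1.174 × 10^-44
  = 2.186 × 10^6 m/s

2.186 × 10^6 m/s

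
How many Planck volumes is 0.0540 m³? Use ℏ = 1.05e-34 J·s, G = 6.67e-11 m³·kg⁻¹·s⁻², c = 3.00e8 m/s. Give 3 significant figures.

Planck volume: V_P = (ℏG/c³)^(3/2) = 4.18e-105 m³.
0.0540 / 4.18e-105 = 1.29e103

1.29e103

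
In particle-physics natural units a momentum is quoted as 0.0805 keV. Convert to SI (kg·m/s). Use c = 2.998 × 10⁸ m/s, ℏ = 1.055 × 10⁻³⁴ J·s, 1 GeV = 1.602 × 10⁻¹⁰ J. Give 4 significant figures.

4.302 × 10⁻²⁶ kg·m/s

Momentum is [E]/c; divide by c.
1 GeV → 1/c × (1 GeV in J) = 5.344 × 10⁻¹⁹ kg·m/s.
Convert the energy scale: 0.0805 keV = 8.05 × 10⁻⁸ GeV.
Result: 8.05 × 10⁻⁸ × 5.344 × 10⁻¹⁹ = 4.302 × 10⁻²⁶ kg·m/s.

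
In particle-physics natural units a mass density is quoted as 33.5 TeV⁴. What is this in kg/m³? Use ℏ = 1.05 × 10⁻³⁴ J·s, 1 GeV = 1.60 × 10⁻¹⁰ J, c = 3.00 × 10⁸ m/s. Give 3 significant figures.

Mass density is [E]/(c²[L]³) = [E]⁴/(ℏ³c⁵).
1 GeV⁴ → 1/(ℏ³c⁵) × (1 GeV in J)⁴ = 2.33 × 10²⁰ kg/m³.
Convert the energy scale: 33.5 TeV⁴ = 3.35 × 10¹³ GeV⁴.
Result: 3.35 × 10¹³ × 2.33 × 10²⁰ = 7.80 × 10³³ kg/m³.

7.80 × 10³³ kg/m³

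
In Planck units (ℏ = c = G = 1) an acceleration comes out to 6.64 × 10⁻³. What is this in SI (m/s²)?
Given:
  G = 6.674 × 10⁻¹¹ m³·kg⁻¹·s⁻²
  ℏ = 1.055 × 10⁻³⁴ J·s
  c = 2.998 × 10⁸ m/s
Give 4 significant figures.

3.692 × 10⁴⁹ m/s²

One Planck acceleration: a_P = √(c⁷/(ℏG)) = 5.560 × 10⁵¹ m/s².
6.64 × 10⁻³ × 5.560 × 10⁵¹ m/s² = 3.692 × 10⁴⁹ m/s²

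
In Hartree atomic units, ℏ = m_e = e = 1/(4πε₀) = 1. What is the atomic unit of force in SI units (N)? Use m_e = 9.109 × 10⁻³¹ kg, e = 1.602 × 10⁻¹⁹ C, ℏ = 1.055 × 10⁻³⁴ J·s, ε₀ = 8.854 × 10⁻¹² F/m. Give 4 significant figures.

8.220 × 10⁻⁸ N

Dimensional analysis gives F_au = E_h/a₀ = m_e²e⁶/((4πε₀)³ℏ⁴).
E_h = 4.354 × 10⁻¹⁸ J
a₀ = 5.297 × 10⁻¹¹ m
E_h/a₀ = 8.220 × 10⁻⁸ N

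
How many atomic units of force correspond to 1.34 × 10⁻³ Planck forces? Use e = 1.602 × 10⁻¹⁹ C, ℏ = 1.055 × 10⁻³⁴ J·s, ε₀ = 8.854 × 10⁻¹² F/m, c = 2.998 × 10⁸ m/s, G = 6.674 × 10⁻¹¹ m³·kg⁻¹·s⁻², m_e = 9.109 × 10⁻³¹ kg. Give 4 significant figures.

Planck force: F_P = c⁴/G = 1.210 × 10⁴⁴ N
atomic unit of force: F_au = E_h/a₀ = m_e²e⁶/((4πε₀)³ℏ⁴) = 8.220 × 10⁻⁸ N
1.34 × 10⁻³ × 1.210 × 10⁴⁴ / 8.220 × 10⁻⁸ = 1.973 × 10⁴⁸

1.973 × 10⁴⁸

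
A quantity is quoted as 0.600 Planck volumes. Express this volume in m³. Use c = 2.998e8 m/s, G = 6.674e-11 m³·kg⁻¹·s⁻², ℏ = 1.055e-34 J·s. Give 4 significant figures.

2.534e-105 m³

One Planck volume: V_P = (ℏG/c³)^(3/2) = 4.224e-105 m³.
0.600 × 4.224e-105 m³ = 2.534e-105 m³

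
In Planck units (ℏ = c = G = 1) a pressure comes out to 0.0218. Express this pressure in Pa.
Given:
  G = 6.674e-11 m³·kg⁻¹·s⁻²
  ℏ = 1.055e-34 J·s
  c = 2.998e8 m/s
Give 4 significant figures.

One Planck pressure: p_P = c⁷/(ℏG²) = 4.632e113 Pa.
0.0218 × 4.632e113 Pa = 1.010e112 Pa

1.010e112 Pa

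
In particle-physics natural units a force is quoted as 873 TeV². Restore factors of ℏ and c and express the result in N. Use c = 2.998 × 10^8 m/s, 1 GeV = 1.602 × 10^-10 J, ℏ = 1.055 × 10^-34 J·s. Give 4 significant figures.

Force is [E]/[L] = [E]²/(ℏc); restore (ℏc)⁻¹.
1 GeV² → 1/(ℏc) × (1 GeV in J)² = 8.114 × 10^5 N.
Convert the energy scale: 873 TeV² = 8.73 × 10^8 GeV².
Result: 8.73 × 10^8 × 8.114 × 10^5 = 7.084 × 10^14 N.

7.084 × 10^14 N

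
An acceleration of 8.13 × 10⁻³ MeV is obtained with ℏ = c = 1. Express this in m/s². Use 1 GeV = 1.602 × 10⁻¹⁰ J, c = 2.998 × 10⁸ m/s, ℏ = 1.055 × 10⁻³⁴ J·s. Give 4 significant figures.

Acceleration is [L]/[T]² = c·[E]/ℏ.
1 GeV → c/ℏ × (1 GeV in J) = 4.552 × 10³² m/s².
Convert the energy scale: 8.13 × 10⁻³ MeV = 8.13 × 10⁻⁶ GeV.
Result: 8.13 × 10⁻⁶ × 4.552 × 10³² = 3.701 × 10²⁷ m/s².

3.701 × 10²⁷ m/s²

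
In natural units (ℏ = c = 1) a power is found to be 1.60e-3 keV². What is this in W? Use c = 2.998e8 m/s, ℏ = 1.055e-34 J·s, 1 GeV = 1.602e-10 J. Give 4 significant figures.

0.3892 W

Power is [E]/[T] = [E]²/ℏ.
1 GeV² → 1/ℏ × (1 GeV in J)² = 2.433e14 W.
Convert the energy scale: 1.60e-3 keV² = 1.60e-15 GeV².
Result: 1.60e-15 × 2.433e14 = 0.3892 W.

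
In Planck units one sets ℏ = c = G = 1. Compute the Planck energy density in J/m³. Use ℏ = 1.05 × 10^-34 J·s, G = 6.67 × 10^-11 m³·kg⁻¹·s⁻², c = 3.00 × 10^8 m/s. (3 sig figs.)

u_P = c⁷/(ℏG²)
  = 2.19 × 10^59 / 4.67 × 10^-55
  = 4.68 × 10^113 J/m³

4.68 × 10^113 J/m³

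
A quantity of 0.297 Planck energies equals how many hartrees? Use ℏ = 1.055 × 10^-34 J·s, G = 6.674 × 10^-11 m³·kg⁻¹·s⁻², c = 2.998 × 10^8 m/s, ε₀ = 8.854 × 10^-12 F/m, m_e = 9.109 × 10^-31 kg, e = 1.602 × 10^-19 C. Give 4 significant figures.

Planck energy: E_P = √(ℏc⁵/G) = 1.957 × 10^9 J
hartree: E_h = m_e e⁴/(4πε₀ℏ)² = 4.354 × 10^-18 J
0.297 × 1.957 × 10^9 / 4.354 × 10^-18 = 1.335 × 10^26

1.335 × 10^26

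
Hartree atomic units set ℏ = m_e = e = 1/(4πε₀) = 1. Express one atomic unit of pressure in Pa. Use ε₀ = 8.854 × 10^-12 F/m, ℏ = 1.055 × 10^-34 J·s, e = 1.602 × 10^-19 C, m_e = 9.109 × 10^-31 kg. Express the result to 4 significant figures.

From ℏ = m_e = e = 1/(4πε₀) = 1 the pressure scale is P_au = E_h/a₀³ = m_e⁴e¹⁰/((4πε₀)⁵ℏ⁸).
E_h = 4.354 × 10^-18 J
a₀ = 5.297 × 10^-11 m
E_h/a₀³ = 2.929 × 10^13 Pa

2.929 × 10^13 Pa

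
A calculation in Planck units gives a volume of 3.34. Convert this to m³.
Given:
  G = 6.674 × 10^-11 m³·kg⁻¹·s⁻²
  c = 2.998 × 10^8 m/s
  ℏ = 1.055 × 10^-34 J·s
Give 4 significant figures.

1.411 × 10^-104 m³

One Planck volume: V_P = (ℏG/c³)^(3/2) = 4.224 × 10^-105 m³.
3.34 × 4.224 × 10^-105 m³ = 1.411 × 10^-104 m³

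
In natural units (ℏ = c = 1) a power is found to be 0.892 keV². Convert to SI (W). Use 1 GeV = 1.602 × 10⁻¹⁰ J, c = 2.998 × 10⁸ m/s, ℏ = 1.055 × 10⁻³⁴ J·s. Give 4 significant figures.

217 W

Power is [E]/[T] = [E]²/ℏ.
1 GeV² → 1/ℏ × (1 GeV in J)² = 2.433 × 10¹⁴ W.
Convert the energy scale: 0.892 keV² = 8.92 × 10⁻¹³ GeV².
Result: 8.92 × 10⁻¹³ × 2.433 × 10¹⁴ = 217 W.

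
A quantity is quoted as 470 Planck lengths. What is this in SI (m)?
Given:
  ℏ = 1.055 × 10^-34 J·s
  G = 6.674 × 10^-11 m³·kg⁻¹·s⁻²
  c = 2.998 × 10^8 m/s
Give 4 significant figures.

One Planck length: ℓ_P = √(ℏG/c³) = 1.616 × 10^-35 m.
470 × 1.616 × 10^-35 m = 7.597 × 10^-33 m

7.597 × 10^-33 m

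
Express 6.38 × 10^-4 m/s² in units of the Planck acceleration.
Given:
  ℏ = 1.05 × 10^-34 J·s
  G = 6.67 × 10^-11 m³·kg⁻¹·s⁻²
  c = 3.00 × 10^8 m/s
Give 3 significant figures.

1.14 × 10^-55

Planck acceleration: a_P = √(c⁷/(ℏG)) = 5.59 × 10^51 m/s².
6.38 × 10^-4 / 5.59 × 10^51 = 1.14 × 10^-55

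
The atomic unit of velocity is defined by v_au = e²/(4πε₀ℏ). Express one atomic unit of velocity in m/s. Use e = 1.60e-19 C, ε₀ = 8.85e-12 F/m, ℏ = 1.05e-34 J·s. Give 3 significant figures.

2.19e6 m/s

v_au = e²/(4πε₀ℏ)
  = 2.56e-38 / 1.17e-44
  = 2.19e6 m/s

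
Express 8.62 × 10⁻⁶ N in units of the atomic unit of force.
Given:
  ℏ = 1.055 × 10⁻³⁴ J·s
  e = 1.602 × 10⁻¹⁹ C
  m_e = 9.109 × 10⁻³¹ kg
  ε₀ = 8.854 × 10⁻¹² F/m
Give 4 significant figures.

104.9

atomic unit of force: F_au = E_h/a₀ = m_e²e⁶/((4πε₀)³ℏ⁴) = 8.220 × 10⁻⁸ N.
8.62 × 10⁻⁶ / 8.220 × 10⁻⁸ = 104.9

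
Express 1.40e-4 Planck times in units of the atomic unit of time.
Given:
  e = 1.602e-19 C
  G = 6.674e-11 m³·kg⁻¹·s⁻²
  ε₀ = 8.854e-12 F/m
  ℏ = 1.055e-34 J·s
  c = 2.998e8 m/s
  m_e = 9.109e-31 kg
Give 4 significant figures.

Planck time: t_P = √(ℏG/c⁵) = 5.392e-44 s
atomic unit of time: τ_au = (4πε₀)²ℏ³/(m_e e⁴) = 2.423e-17 s
1.40e-4 × 5.392e-44 / 2.423e-17 = 3.116e-31

3.116e-31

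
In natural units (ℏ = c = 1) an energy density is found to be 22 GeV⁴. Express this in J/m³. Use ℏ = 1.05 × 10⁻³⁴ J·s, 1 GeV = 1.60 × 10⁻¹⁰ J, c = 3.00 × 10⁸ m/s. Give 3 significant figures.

4.61 × 10³⁸ J/m³

[E]/[L]³ = [E]⁴/(ℏc)³; restore (ℏc)⁻³.
1 GeV⁴ → 1/(ℏc)³ × (1 GeV in J)⁴ = 2.10 × 10³⁷ J/m³.
Result: 22 × 2.10 × 10³⁷ = 4.61 × 10³⁸ J/m³.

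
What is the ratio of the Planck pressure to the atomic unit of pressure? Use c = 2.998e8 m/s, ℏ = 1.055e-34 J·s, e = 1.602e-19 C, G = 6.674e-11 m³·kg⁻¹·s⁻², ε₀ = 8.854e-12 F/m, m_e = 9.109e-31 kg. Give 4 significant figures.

Planck pressure: p_P = c⁷/(ℏG²) = 4.632e113 Pa
atomic unit of pressure: P_au = E_h/a₀³ = m_e⁴e¹⁰/((4πε₀)⁵ℏ⁸) = 2.929e13 Pa
ratio = 4.632e113 / 2.929e13 = 1.581e100

1.581e100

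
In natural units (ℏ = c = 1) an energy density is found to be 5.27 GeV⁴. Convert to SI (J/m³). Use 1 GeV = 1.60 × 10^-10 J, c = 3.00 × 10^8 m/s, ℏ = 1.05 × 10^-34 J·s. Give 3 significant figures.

1.10 × 10^38 J/m³

[E]/[L]³ = [E]⁴/(ℏc)³; restore (ℏc)⁻³.
1 GeV⁴ → 1/(ℏc)³ × (1 GeV in J)⁴ = 2.10 × 10^37 J/m³.
Result: 5.27 × 2.10 × 10^37 = 1.10 × 10^38 J/m³.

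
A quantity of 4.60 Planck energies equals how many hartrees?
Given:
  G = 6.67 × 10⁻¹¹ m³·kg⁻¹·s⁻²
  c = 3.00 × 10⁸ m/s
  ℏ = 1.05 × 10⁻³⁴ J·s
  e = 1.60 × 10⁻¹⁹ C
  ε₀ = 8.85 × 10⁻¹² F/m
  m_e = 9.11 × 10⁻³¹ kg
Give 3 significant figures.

2.05 × 10²⁷

Planck energy: E_P = √(ℏc⁵/G) = 1.96 × 10⁹ J
hartree: E_h = m_e e⁴/(4πε₀ℏ)² = 4.38 × 10⁻¹⁸ J
4.60 × 1.96 × 10⁹ / 4.38 × 10⁻¹⁸ = 2.05 × 10²⁷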